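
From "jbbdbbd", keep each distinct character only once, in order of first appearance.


Input: 'jbbdbbd'
Operation: keep first occurrence of each character
Scan: s[0]='j' new -> keep; s[1]='b' new -> keep; s[2]='b' seen -> skip; s[3]='d' new -> keep; s[4]='b' seen -> skip; s[5]='b' seen -> skip; s[6]='d' seen -> skip
Result: jbd


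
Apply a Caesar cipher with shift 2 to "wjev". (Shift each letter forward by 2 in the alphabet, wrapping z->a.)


Input: 'wjev', shift = 2
Operation: for each letter, (position + 2) mod 26
Mapping: 'w'(22+2=24)->'y', 'j'(9+2=11)->'l', 'e'(4+2=6)->'g', 'v'(21+2=23)->'x'
Result: ylgx


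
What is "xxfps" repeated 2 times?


Input string: 'xxfps'
Operation: repeat 2 times
Concatenation: 'xxfps' + 'xxfps'
Result: xxfpsxxfps


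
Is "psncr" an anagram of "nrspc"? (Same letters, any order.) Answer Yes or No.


String 1: 'nrspc' -> sorted: 'cnprs'
String 2: 'psncr' -> sorted: 'cnprs'
Compare sorted forms: 'cnprs' == 'cnprs'
Anagram: Yes


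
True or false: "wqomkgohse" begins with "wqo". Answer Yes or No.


Input string: 'wqomkgohse'
Prefix to check: 'wqo'
First 3 characters of input: 'wqo'
Match: True
Result: Yes


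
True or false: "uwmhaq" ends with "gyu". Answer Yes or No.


Input string: 'uwmhaq'
Suffix to check: 'gyu'
Last 3 characters of input: 'haq'
Match: False
Result: No


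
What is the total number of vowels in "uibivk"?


Input string: 'uibivk'
Operation: count vowels (a, e, i, o, u)
Scan: s[0]='u' (vowel), s[1]='i' (vowel), s[2]='b', s[3]='i' (vowel), s[4]='v', s[5]='k'
Vowels found: 3
Result: 3


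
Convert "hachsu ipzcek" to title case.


Input string: 'hachsu ipzcek'
Operation: capitalize first letter of each word
Word transformations: 'hachsu'->'Hachsu', 'ipzcek'->'Ipzcek'
Result: Hachsu Ipzcek


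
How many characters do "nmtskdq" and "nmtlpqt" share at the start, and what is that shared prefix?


String 1: 'nmtskdq'
String 2: 'nmtlpqt'
Compare position by position:
pos 0: 'n' vs 'n' match
pos 1: 'm' vs 'm' match
pos 2: 't' vs 't' match
pos 3: 's' vs 'l' differ -> stop
Longest common prefix: "nmt" (length 3)


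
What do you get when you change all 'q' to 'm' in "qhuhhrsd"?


Input string: 'qhuhhrsd'
Operation: replace 'q' with 'm'
Positions of 'q': 0
After replacement: mhuhhrsd


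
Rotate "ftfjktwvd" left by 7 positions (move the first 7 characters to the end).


Input: 'ftfjktwvd', shift = 7
Operation: split at index 7 and swap parts
Front part s[0:7] = 'ftfjktw'
Back part s[7:] = 'vd'
Rotated = back + front = 'vd' + 'ftfjktw'
Result: vdftfjktw


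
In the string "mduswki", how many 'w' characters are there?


Input string: 'mduswki'
Target character: 'w'
Scan each position: s[4]='w'
Matches found at indices: 4
Total: 1


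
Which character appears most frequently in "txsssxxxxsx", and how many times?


Input: 'txsssxxxxsx'
Operation: tally each character
Counts: 's':4, 't':1, 'x':6
Maximum: 'x' appears 6 times


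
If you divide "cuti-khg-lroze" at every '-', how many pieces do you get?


Input string: 'cuti-khg-lroze'
Delimiter: '-'
Split result: 'cuti', 'khg', 'lroze'
Number of parts: 3


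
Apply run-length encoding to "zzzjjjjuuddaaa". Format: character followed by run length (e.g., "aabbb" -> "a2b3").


Input: 'zzzjjjjuuddaaa'
Operation: identify consecutive runs
Runs: 'zzz' -> z3, 'jjjj' -> j4, 'uu' -> u2, 'dd' -> d2, 'aaa' -> a3
Encoded: z3j4u2d2a3


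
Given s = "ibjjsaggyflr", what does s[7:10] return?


Input string: 'ibjjsaggyflr'
Operation: slice [7:10]
Extract characters: s[7]='g', s[8]='y', s[9]='f'
Result: gyf


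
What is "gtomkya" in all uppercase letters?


Input string: 'gtomkya'
Operation: convert each letter to uppercase
Mapping: 'g'->'G', 't'->'T', 'o'->'O', 'm'->'M', 'k'->'K', 'y'->'Y', 'a'->'A'
Result: GTOMKYA


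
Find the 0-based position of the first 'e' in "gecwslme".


Input string: 'gecwslme'
Target: 'e'
Scanning left to right: s[0]='g', s[1]='e'
First match at index: 1


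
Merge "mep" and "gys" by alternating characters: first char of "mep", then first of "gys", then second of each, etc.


String 1: 'mep'
String 2: 'gys'
Operation: alternate characters
Pairs: 'm'+'g', 'e'+'y', 'p'+'s'
Result: mgeyps


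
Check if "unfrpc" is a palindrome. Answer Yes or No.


Input string: 'unfrpc'
Reversed: 'cprfnu'
Compare pairs: s[0]='u' vs s[5]='c' (mismatch), s[1]='n' vs s[4]='p' (mismatch), s[2]='f' vs s[3]='r' (mismatch)
Palindrome: No


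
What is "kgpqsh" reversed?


Input string: 'kgpqsh'
Operation: reverse character order
Original order: 'k' -> 'g' -> 'p' -> 'q' -> 's' -> 'h'
Reversed order: 'h' -> 's' -> 'q' -> 'p' -> 'g' -> 'k'
Result: hsqpgk


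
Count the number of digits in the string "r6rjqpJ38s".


Input string: 'r6rjqpJ38s'
Operation: count digit characters (0-9)
Scan: 'r', '6'(digit), 'r', 'j', 'q', 'p', 'J', '3'(digit), '8'(digit), 's'
Digits found: 3
Result: 3


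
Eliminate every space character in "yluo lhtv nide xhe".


Input string: 'yluo lhtv nide xhe'
Operation: remove all spaces
Words: 'yluo', 'lhtv', 'nide', 'xhe'
Join without spaces: yluolhtvnidexhe


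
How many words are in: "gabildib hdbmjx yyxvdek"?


Input string: 'gabildib hdbmjx yyxvdek'
Operation: split by spaces
Words found: 'gabildib', 'hdbmjx', 'yyxvdek'
Word count: 3


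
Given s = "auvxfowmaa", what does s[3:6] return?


Input string: 'auvxfowmaa'
Operation: slice [3:6]
Extract characters: s[3]='x', s[4]='f', s[5]='o'
Result: xfo


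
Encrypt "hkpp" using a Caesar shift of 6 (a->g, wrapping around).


Input: 'hkpp', shift = 6
Operation: for each letter, (position + 6) mod 26
Mapping: 'h'(7+6=13)->'n', 'k'(10+6=16)->'q', 'p'(15+6=21)->'v', 'p'(15+6=21)->'v'
Result: nqvv


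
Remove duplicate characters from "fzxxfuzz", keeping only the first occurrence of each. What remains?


Input: 'fzxxfuzz'
Operation: keep first occurrence of each character
Scan: s[0]='f' new -> keep; s[1]='z' new -> keep; s[2]='x' new -> keep; s[3]='x' seen -> skip; s[4]='f' seen -> skip; s[5]='u' new -> keep; s[6]='z' seen -> skip; s[7]='z' seen -> skip
Result: fzxu


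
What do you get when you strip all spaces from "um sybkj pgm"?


Input string: 'um sybkj pgm'
Operation: remove all spaces
Words: 'um', 'sybkj', 'pgm'
Join without spaces: umsybkjpgm


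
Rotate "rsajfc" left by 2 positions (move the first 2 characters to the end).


Input: 'rsajfc', shift = 2
Operation: split at index 2 and swap parts
Front part s[0:2] = 'rs'
Back part s[2:] = 'ajfc'
Rotated = back + front = 'ajfc' + 'rs'
Result: ajfcrs


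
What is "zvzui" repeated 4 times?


Input string: 'zvzui'
Operation: repeat 4 times
Concatenation: 'zvzui' + 'zvzui' + 'zvzui' + 'zvzui'
Result: zvzuizvzuizvzuizvzui


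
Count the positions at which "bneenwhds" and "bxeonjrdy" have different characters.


String 1: 'bneenwhds'
String 2: 'bxeonjrdy'
Compare each position: pos 0: 'b'=='b', pos 1: 'n'!='x', pos 2: 'e'=='e', pos 3: 'e'!='o', pos 4: 'n'=='n', pos 5: 'w'!='j', pos 6: 'h'!='r', pos 7: 'd'=='d', pos 8: 's'!='y'
Differing positions: 5
Hamming distance: 5


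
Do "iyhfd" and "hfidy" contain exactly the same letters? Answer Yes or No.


String 1: 'iyhfd' -> sorted: 'dfhiy'
String 2: 'hfidy' -> sorted: 'dfhiy'
Compare sorted forms: 'dfhiy' == 'dfhiy'
Anagram: Yes


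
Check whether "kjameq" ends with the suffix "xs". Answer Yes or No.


Input string: 'kjameq'
Suffix to check: 'xs'
Last 2 characters of input: 'eq'
Match: False
Result: No


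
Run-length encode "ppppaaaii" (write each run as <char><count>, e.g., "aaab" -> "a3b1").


Input: 'ppppaaaii'
Operation: identify consecutive runs
Runs: 'pppp' -> p4, 'aaa' -> a3, 'ii' -> i2
Encoded: p4a3i2


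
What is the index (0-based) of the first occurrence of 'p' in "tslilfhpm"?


Input string: 'tslilfhpm'
Target: 'p'
Scanning left to right: s[0]='t', s[1]='s', s[2]='l', s[3]='i', s[4]='l', s[5]='f', s[6]='h', s[7]='p'
First match at index: 7


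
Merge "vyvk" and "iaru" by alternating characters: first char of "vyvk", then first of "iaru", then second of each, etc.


String 1: 'vyvk'
String 2: 'iaru'
Operation: alternate characters
Pairs: 'v'+'i', 'y'+'a', 'v'+'r', 'k'+'u'
Result: viyavrku


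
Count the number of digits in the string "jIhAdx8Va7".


Input string: 'jIhAdx8Va7'
Operation: count digit characters (0-9)
Scan: 'j', 'I', 'h', 'A', 'd', 'x', '8'(digit), 'V', 'a', '7'(digit)
Digits found: 2
Result: 2


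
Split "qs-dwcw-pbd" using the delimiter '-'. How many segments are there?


Input string: 'qs-dwcw-pbd'
Delimiter: '-'
Split result: 'qs', 'dwcw', 'pbd'
Number of parts: 3


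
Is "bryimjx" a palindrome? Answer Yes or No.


Input string: 'bryimjx'
Reversed: 'xjmiyrb'
Compare pairs: s[0]='b' vs s[6]='x' (mismatch), s[1]='r' vs s[5]='j' (mismatch), s[2]='y' vs s[4]='m' (mismatch)
Palindrome: No


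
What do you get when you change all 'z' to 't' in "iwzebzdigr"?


Input string: 'iwzebzdigr'
Operation: replace 'z' with 't'
Positions of 'z': 2, 5
After replacement: iwtebtdigr


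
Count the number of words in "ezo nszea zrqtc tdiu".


Input string: 'ezo nszea zrqtc tdiu'
Operation: split by spaces
Words found: 'ezo', 'nszea', 'zrqtc', 'tdiu'
Word count: 4


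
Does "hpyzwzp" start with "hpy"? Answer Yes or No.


Input string: 'hpyzwzp'
Prefix to check: 'hpy'
First 3 characters of input: 'hpy'
Match: True
Result: Yes


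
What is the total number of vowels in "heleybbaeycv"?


Input string: 'heleybbaeycv'
Operation: count vowels (a, e, i, o, u)
Scan: s[0]='h', s[1]='e' (vowel), s[2]='l', s[3]='e' (vowel), s[4]='y', s[5]='b', s[6]='b', s[7]='a' (vowel), s[8]='e' (vowel), s[9]='y', s[10]='c', s[11]='v'
Vowels found: 4
Result: 4


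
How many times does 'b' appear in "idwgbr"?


Input string: 'idwgbr'
Target character: 'b'
Scan each position: s[4]='b'
Matches found at indices: 4
Total: 1


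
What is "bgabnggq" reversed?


Input string: 'bgabnggq'
Operation: reverse character order
Original order: 'b' -> 'g' -> 'a' -> 'b' -> 'n' -> 'g' -> 'g' -> 'q'
Reversed order: 'q' -> 'g' -> 'g' -> 'n' -> 'b' -> 'a' -> 'g' -> 'b'
Result: qggnbagb


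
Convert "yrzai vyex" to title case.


Input string: 'yrzai vyex'
Operation: capitalize first letter of each word
Word transformations: 'yrzai'->'Yrzai', 'vyex'->'Vyex'
Result: Yrzai Vyex


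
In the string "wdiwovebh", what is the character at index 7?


Input string: 'wdiwovebh'
Operation: get character at index 7
Index mapping: s[0]='w', s[1]='d', s[2]='i', s[3]='w', s[4]='o', s[5]='v', s[6]='e', s[7]='b'
Result: 'b'


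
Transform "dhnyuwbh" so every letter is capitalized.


Input string: 'dhnyuwbh'
Operation: convert each letter to uppercase
Mapping: 'd'->'D', 'h'->'H', 'n'->'N', 'y'->'Y', 'u'->'U', 'w'->'W', 'b'->'B', 'h'->'H'
Result: DHNYUWBH


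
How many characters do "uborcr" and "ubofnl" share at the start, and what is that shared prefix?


String 1: 'uborcr'
String 2: 'ubofnl'
Compare position by position:
pos 0: 'u' vs 'u' match
pos 1: 'b' vs 'b' match
pos 2: 'o' vs 'o' match
pos 3: 'r' vs 'f' differ -> stop
Longest common prefix: "ubo" (length 3)


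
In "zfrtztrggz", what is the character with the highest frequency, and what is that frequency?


Input: 'zfrtztrggz'
Operation: tally each character
Counts: 'f':1, 'g':2, 'r':2, 't':2, 'z':3
Maximum: 'z' appears 3 times


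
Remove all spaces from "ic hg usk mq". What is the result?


Input string: 'ic hg usk mq'
Operation: remove all spaces
Words: 'ic', 'hg', 'usk', 'mq'
Join without spaces: ichguskmq


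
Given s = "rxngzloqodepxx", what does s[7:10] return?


Input string: 'rxngzloqodepxx'
Operation: slice [7:10]
Extract characters: s[7]='q', s[8]='o', s[9]='d'
Result: qod


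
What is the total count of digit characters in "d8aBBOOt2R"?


Input string: 'd8aBBOOt2R'
Operation: count digit characters (0-9)
Scan: 'd', '8'(digit), 'a', 'B', 'B', 'O', 'O', 't', '2'(digit), 'R'
Digits found: 2
Result: 2


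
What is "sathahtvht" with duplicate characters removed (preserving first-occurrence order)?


Input: 'sathahtvht'
Operation: keep first occurrence of each character
Scan: s[0]='s' new -> keep; s[1]='a' new -> keep; s[2]='t' new -> keep; s[3]='h' new -> keep; s[4]='a' seen -> skip; s[5]='h' seen -> skip; s[6]='t' seen -> skip; s[7]='v' new -> keep; s[8]='h' seen -> skip; s[9]='t' seen -> skip
Result: sathv


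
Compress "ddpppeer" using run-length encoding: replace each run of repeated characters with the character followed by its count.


Input: 'ddpppeer'
Operation: identify consecutive runs
Runs: 'dd' -> d2, 'ppp' -> p3, 'ee' -> e2, 'r' -> r1
Encoded: d2p3e2r1


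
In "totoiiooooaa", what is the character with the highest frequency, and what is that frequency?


Input: 'totoiiooooaa'
Operation: tally each character
Counts: 'a':2, 'i':2, 'o':6, 't':2
Maximum: 'o' appears 6 times


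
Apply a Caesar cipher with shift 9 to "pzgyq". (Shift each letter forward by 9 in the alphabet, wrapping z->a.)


Input: 'pzgyq', shift = 9
Operation: for each letter, (position + 9) mod 26
Mapping: 'p'(15+9=24)->'y', 'z'(25+9=34, 34 mod 26=8)->'i', 'g'(6+9=15)->'p', 'y'(24+9=33, 33 mod 26=7)->'h', 'q'(16+9=25)->'z'
Result: yiphz


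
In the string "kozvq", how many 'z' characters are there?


Input string: 'kozvq'
Target character: 'z'
Scan each position: s[2]='z'
Matches found at indices: 2
Total: 1


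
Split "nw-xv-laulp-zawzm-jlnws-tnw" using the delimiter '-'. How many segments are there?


Input string: 'nw-xv-laulp-zawzm-jlnws-tnw'
Delimiter: '-'
Split result: 'nw', 'xv', 'laulp', 'zawzm', 'jlnws', 'tnw'
Number of parts: 6


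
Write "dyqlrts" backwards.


Input string: 'dyqlrts'
Operation: reverse character order
Original order: 'd' -> 'y' -> 'q' -> 'l' -> 'r' -> 't' -> 's'
Reversed order: 's' -> 't' -> 'r' -> 'l' -> 'q' -> 'y' -> 'd'
Result: strlqyd


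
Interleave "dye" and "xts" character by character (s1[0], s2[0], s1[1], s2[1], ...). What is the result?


String 1: 'dye'
String 2: 'xts'
Operation: alternate characters
Pairs: 'd'+'x', 'y'+'t', 'e'+'s'
Result: dxytes


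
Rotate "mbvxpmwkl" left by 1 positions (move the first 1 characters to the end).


Input: 'mbvxpmwkl', shift = 1
Operation: split at index 1 and swap parts
Front part s[0:1] = 'm'
Back part s[1:] = 'bvxpmwkl'
Rotated = back + front = 'bvxpmwkl' + 'm'
Result: bvxpmwklm


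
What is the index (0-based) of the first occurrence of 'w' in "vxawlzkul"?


Input string: 'vxawlzkul'
Target: 'w'
Scanning left to right: s[0]='v', s[1]='x', s[2]='a', s[3]='w'
First match at index: 3


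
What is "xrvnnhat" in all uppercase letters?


Input string: 'xrvnnhat'
Operation: convert each letter to uppercase
Mapping: 'x'->'X', 'r'->'R', 'v'->'V', 'n'->'N', 'n'->'N', 'h'->'H', 'a'->'A', 't'->'T'
Result: XRVNNHAT


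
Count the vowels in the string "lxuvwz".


Input string: 'lxuvwz'
Operation: count vowels (a, e, i, o, u)
Scan: s[0]='l', s[1]='x', s[2]='u' (vowel), s[3]='v', s[4]='w', s[5]='z'
Vowels found: 1
Result: 1


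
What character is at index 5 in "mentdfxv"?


Input string: 'mentdfxv'
Operation: get character at index 5
Index mapping: s[0]='m', s[1]='e', s[2]='n', s[3]='t', s[4]='d', s[5]='f'
Result: 'f'


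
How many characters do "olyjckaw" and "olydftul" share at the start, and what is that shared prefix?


String 1: 'olyjckaw'
String 2: 'olydftul'
Compare position by position:
pos 0: 'o' vs 'o' match
pos 1: 'l' vs 'l' match
pos 2: 'y' vs 'y' match
pos 3: 'j' vs 'd' differ -> stop
Longest common prefix: "oly" (length 3)


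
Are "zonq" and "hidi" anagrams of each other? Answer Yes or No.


String 1: 'zonq' -> sorted: 'noqz'
String 2: 'hidi' -> sorted: 'dhii'
Compare sorted forms: 'noqz' != 'dhii'
Anagram: No


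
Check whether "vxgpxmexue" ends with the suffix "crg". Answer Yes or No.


Input string: 'vxgpxmexue'
Suffix to check: 'crg'
Last 3 characters of input: 'xue'
Match: False
Result: No


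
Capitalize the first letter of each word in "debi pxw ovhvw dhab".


Input string: 'debi pxw ovhvw dhab'
Operation: capitalize first letter of each word
Word transformations: 'debi'->'Debi', 'pxw'->'Pxw', 'ovhvw'->'Ovhvw', 'dhab'->'Dhab'
Result: Debi Pxw Ovhvw Dhab


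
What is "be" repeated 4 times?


Input string: 'be'
Operation: repeat 4 times
Concatenation: 'be' + 'be' + 'be' + 'be'
Result: bebebebe


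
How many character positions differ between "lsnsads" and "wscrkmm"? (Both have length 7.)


String 1: 'lsnsads'
String 2: 'wscrkmm'
Compare each position: pos 0: 'l'!='w', pos 1: 's'=='s', pos 2: 'n'!='c', pos 3: 's'!='r', pos 4: 'a'!='k', pos 5: 'd'!='m', pos 6: 's'!='m'
Differing positions: 6
Hamming distance: 6


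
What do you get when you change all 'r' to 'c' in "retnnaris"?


Input string: 'retnnaris'
Operation: replace 'r' with 'c'
Positions of 'r': 0, 6
After replacement: cetnnacis


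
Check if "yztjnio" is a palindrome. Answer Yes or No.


Input string: 'yztjnio'
Reversed: 'oinjtzy'
Compare pairs: s[0]='y' vs s[6]='o' (mismatch), s[1]='z' vs s[5]='i' (mismatch), s[2]='t' vs s[4]='n' (mismatch)
Palindrome: No


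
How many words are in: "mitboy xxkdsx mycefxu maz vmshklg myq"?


Input string: 'mitboy xxkdsx mycefxu maz vmshklg myq'
Operation: split by spaces
Words found: 'mitboy', 'xxkdsx', 'mycefxu', 'maz', 'vmshklg', 'myq'
Word count: 6


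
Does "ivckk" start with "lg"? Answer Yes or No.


Input string: 'ivckk'
Prefix to check: 'lg'
First 2 characters of input: 'iv'
Match: False
Result: No


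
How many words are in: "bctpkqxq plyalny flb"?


Input string: 'bctpkqxq plyalny flb'
Operation: split by spaces
Words found: 'bctpkqxq', 'plyalny', 'flb'
Word count: 3


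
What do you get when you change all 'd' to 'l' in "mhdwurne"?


Input string: 'mhdwurne'
Operation: replace 'd' with 'l'
Positions of 'd': 2
After replacement: mhlwurne


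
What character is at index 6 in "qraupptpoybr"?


Input string: 'qraupptpoybr'
Operation: get character at index 6
Index mapping: s[0]='q', s[1]='r', s[2]='a', s[3]='u', s[4]='p', s[5]='p', s[6]='t'
Result: 't'


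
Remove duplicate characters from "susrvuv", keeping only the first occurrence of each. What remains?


Input: 'susrvuv'
Operation: keep first occurrence of each character
Scan: s[0]='s' new -> keep; s[1]='u' new -> keep; s[2]='s' seen -> skip; s[3]='r' new -> keep; s[4]='v' new -> keep; s[5]='u' seen -> skip; s[6]='v' seen -> skip
Result: surv


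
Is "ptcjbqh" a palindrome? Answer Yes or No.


Input string: 'ptcjbqh'
Reversed: 'hqbjctp'
Compare pairs: s[0]='p' vs s[6]='h' (mismatch), s[1]='t' vs s[5]='q' (mismatch), s[2]='c' vs s[4]='b' (mismatch)
Palindrome: No


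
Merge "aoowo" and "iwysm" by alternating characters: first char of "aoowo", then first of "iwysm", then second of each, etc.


String 1: 'aoowo'
String 2: 'iwysm'
Operation: alternate characters
Pairs: 'a'+'i', 'o'+'w', 'o'+'y', 'w'+'s', 'o'+'m'
Result: aiowoywsom


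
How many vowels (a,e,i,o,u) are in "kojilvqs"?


Input string: 'kojilvqs'
Operation: count vowels (a, e, i, o, u)
Scan: s[0]='k', s[1]='o' (vowel), s[2]='j', s[3]='i' (vowel), s[4]='l', s[5]='v', s[6]='q', s[7]='s'
Vowels found: 2
Result: 2


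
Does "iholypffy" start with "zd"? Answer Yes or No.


Input string: 'iholypffy'
Prefix to check: 'zd'
First 2 characters of input: 'ih'
Match: False
Result: No


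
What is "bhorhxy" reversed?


Input string: 'bhorhxy'
Operation: reverse character order
Original order: 'b' -> 'h' -> 'o' -> 'r' -> 'h' -> 'x' -> 'y'
Reversed order: 'y' -> 'x' -> 'h' -> 'r' -> 'o' -> 'h' -> 'b'
Result: yxhrohb


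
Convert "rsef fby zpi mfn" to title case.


Input string: 'rsef fby zpi mfn'
Operation: capitalize first letter of each word
Word transformations: 'rsef'->'Rsef', 'fby'->'Fby', 'zpi'->'Zpi', 'mfn'->'Mfn'
Result: Rsef Fby Zpi Mfn


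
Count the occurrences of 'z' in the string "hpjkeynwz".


Input string: 'hpjkeynwz'
Target character: 'z'
Scan each position: s[8]='z'
Matches found at indices: 8
Total: 1


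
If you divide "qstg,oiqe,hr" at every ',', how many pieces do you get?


Input string: 'qstg,oiqe,hr'
Delimiter: ','
Split result: 'qstg', 'oiqe', 'hr'
Number of parts: 3


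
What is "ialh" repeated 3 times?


Input string: 'ialh'
Operation: repeat 3 times
Concatenation: 'ialh' + 'ialh' + 'ialh'
Result: ialhialhialh


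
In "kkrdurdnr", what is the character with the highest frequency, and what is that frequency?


Input: 'kkrdurdnr'
Operation: tally each character
Counts: 'd':2, 'k':2, 'n':1, 'r':3, 'u':1
Maximum: 'r' appears 3 times


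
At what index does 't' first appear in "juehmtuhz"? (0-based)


Input string: 'juehmtuhz'
Target: 't'
Scanning left to right: s[0]='j', s[1]='u', s[2]='e', s[3]='h', s[4]='m', s[5]='t'
First match at index: 5


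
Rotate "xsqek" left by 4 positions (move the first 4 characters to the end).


Input: 'xsqek', shift = 4
Operation: split at index 4 and swap parts
Front part s[0:4] = 'xsqe'
Back part s[4:] = 'k'
Rotated = back + front = 'k' + 'xsqe'
Result: kxsqe


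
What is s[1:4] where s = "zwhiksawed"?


Input string: 'zwhiksawed'
Operation: slice [1:4]
Extract characters: s[1]='w', s[2]='h', s[3]='i'
Result: whi


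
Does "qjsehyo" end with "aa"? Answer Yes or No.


Input string: 'qjsehyo'
Suffix to check: 'aa'
Last 2 characters of input: 'yo'
Match: False
Result: No


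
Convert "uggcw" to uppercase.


Input string: 'uggcw'
Operation: convert each letter to uppercase
Mapping: 'u'->'U', 'g'->'G', 'g'->'G', 'c'->'C', 'w'->'W'
Result: UGGCW


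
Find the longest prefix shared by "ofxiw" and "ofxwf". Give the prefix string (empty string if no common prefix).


String 1: 'ofxiw'
String 2: 'ofxwf'
Compare position by position:
pos 0: 'o' vs 'o' match
pos 1: 'f' vs 'f' match
pos 2: 'x' vs 'x' match
pos 3: 'i' vs 'w' differ -> stop
Longest common prefix: "ofx" (length 3)


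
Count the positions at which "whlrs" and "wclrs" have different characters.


String 1: 'whlrs'
String 2: 'wclrs'
Compare each position: pos 0: 'w'=='w', pos 1: 'h'!='c', pos 2: 'l'=='l', pos 3: 'r'=='r', pos 4: 's'=='s'
Differing positions: 1
Hamming distance: 1


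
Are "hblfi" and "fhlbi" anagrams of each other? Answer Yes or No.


String 1: 'hblfi' -> sorted: 'bfhil'
String 2: 'fhlbi' -> sorted: 'bfhil'
Compare sorted forms: 'bfhil' == 'bfhil'
Anagram: Yes


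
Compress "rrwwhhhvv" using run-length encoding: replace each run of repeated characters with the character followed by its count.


Input: 'rrwwhhhvv'
Operation: identify consecutive runs
Runs: 'rr' -> r2, 'ww' -> w2, 'hhh' -> h3, 'vv' -> v2
Encoded: r2w2h3v2


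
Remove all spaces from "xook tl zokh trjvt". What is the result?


Input string: 'xook tl zokh trjvt'
Operation: remove all spaces
Words: 'xook', 'tl', 'zokh', 'trjvt'
Join without spaces: xooktlzokhtrjvt


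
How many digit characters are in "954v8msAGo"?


Input string: '954v8msAGo'
Operation: count digit characters (0-9)
Scan: '9'(digit), '5'(digit), '4'(digit), 'v', '8'(digit), 'm', 's', 'A', 'G', 'o'
Digits found: 4
Result: 4


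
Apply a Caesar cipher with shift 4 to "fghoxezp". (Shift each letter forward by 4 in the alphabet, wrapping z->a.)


Input: 'fghoxezp', shift = 4
Operation: for each letter, (position + 4) mod 26
Mapping: 'f'(5+4=9)->'j', 'g'(6+4=10)->'k', 'h'(7+4=11)->'l', 'o'(14+4=18)->'s', 'x'(23+4=27, 27 mod 26=1)->'b', 'e'(4+4=8)->'i', 'z'(25+4=29, 29 mod 26=3)->'d', 'p'(15+4=19)->'t'
Result: jklsbidt


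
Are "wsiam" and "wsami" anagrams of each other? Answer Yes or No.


String 1: 'wsiam' -> sorted: 'aimsw'
String 2: 'wsami' -> sorted: 'aimsw'
Compare sorted forms: 'aimsw' == 'aimsw'
Anagram: Yes


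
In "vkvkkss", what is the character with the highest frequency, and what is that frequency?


Input: 'vkvkkss'
Operation: tally each character
Counts: 'k':3, 's':2, 'v':2
Maximum: 'k' appears 3 times


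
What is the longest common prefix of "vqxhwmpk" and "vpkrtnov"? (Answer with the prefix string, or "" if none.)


String 1: 'vqxhwmpk'
String 2: 'vpkrtnov'
Compare position by position:
pos 0: 'v' vs 'v' match
pos 1: 'q' vs 'p' differ -> stop
Longest common prefix: "v" (length 1)


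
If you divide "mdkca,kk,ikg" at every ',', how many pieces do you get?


Input string: 'mdkca,kk,ikg'
Delimiter: ','
Split result: 'mdkca', 'kk', 'ikg'
Number of parts: 3


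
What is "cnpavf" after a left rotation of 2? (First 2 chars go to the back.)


Input: 'cnpavf', shift = 2
Operation: split at index 2 and swap parts
Front part s[0:2] = 'cn'
Back part s[2:] = 'pavf'
Rotated = back + front = 'pavf' + 'cn'
Result: pavfcn


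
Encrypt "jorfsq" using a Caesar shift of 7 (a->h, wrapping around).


Input: 'jorfsq', shift = 7
Operation: for each letter, (position + 7) mod 26
Mapping: 'j'(9+7=16)->'q', 'o'(14+7=21)->'v', 'r'(17+7=24)->'y', 'f'(5+7=12)->'m', 's'(18+7=25)->'z', 'q'(16+7=23)->'x'
Result: qvymzx


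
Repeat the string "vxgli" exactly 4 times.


Input string: 'vxgli'
Operation: repeat 4 times
Concatenation: 'vxgli' + 'vxgli' + 'vxgli' + 'vxgli'
Result: vxglivxglivxglivxgli


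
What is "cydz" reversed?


Input string: 'cydz'
Operation: reverse character order
Original order: 'c' -> 'y' -> 'd' -> 'z'
Reversed order: 'z' -> 'd' -> 'y' -> 'c'
Result: zdyc


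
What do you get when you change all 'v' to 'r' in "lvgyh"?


Input string: 'lvgyh'
Operation: replace 'v' with 'r'
Positions of 'v': 1
After replacement: lrgyh


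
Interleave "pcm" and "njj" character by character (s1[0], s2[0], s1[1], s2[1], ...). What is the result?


String 1: 'pcm'
String 2: 'njj'
Operation: alternate characters
Pairs: 'p'+'n', 'c'+'j', 'm'+'j'
Result: pncjmj


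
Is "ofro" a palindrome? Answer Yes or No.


Input string: 'ofro'
Reversed: 'orfo'
Compare pairs: s[0]='o' vs s[3]='o' (match), s[1]='f' vs s[2]='r' (mismatch)
Palindrome: No


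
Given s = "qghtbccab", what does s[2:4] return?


Input string: 'qghtbccab'
Operation: slice [2:4]
Extract characters: s[2]='h', s[3]='t'
Result: ht


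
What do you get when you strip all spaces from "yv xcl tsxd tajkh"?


Input string: 'yv xcl tsxd tajkh'
Operation: remove all spaces
Words: 'yv', 'xcl', 'tsxd', 'tajkh'
Join without spaces: yvxcltsxdtajkh


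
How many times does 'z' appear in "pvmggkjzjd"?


Input string: 'pvmggkjzjd'
Target character: 'z'
Scan each position: s[7]='z'
Matches found at indices: 7
Total: 1


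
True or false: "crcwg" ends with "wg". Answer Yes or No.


Input string: 'crcwg'
Suffix to check: 'wg'
Last 2 characters of input: 'wg'
Match: True
Result: Yes


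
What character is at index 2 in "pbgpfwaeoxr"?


Input string: 'pbgpfwaeoxr'
Operation: get character at index 2
Index mapping: s[0]='p', s[1]='b', s[2]='g'
Result: 'g'


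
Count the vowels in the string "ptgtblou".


Input string: 'ptgtblou'
Operation: count vowels (a, e, i, o, u)
Scan: s[0]='p', s[1]='t', s[2]='g', s[3]='t', s[4]='b', s[5]='l', s[6]='o' (vowel), s[7]='u' (vowel)
Vowels found: 2
Result: 2


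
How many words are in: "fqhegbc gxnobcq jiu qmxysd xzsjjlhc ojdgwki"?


Input string: 'fqhegbc gxnobcq jiu qmxysd xzsjjlhc ojdgwki'
Operation: split by spaces
Words found: 'fqhegbc', 'gxnobcq', 'jiu', 'qmxysd', 'xzsjjlhc', 'ojdgwki'
Word count: 6


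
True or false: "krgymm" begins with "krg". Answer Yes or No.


Input string: 'krgymm'
Prefix to check: 'krg'
First 3 characters of input: 'krg'
Match: True
Result: Yes


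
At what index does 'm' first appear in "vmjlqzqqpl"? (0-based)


Input string: 'vmjlqzqqpl'
Target: 'm'
Scanning left to right: s[0]='v', s[1]='m'
First match at index: 1


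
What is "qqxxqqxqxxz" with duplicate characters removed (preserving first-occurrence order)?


Input: 'qqxxqqxqxxz'
Operation: keep first occurrence of each character
Scan: s[0]='q' new -> keep; s[1]='q' seen -> skip; s[2]='x' new -> keep; s[3]='x' seen -> skip; s[4]='q' seen -> skip; s[5]='q' seen -> skip; s[6]='x' seen -> skip; s[7]='q' seen -> skip; s[8]='x' seen -> skip; s[9]='x' seen -> skip; s[10]='z' new -> keep
Result: qxz


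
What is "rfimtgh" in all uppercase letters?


Input string: 'rfimtgh'
Operation: convert each letter to uppercase
Mapping: 'r'->'R', 'f'->'F', 'i'->'I', 'm'->'M', 't'->'T', 'g'->'G', 'h'->'H'
Result: RFIMTGH


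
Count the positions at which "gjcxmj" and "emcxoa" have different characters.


String 1: 'gjcxmj'
String 2: 'emcxoa'
Compare each position: pos 0: 'g'!='e', pos 1: 'j'!='m', pos 2: 'c'=='c', pos 3: 'x'=='x', pos 4: 'm'!='o', pos 5: 'j'!='a'
Differing positions: 4
Hamming distance: 4


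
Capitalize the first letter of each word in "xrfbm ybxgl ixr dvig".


Input string: 'xrfbm ybxgl ixr dvig'
Operation: capitalize first letter of each word
Word transformations: 'xrfbm'->'Xrfbm', 'ybxgl'->'Ybxgl', 'ixr'->'Ixr', 'dvig'->'Dvig'
Result: Xrfbm Ybxgl Ixr Dvig


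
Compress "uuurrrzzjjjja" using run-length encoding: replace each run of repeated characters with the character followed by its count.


Input: 'uuurrrzzjjjja'
Operation: identify consecutive runs
Runs: 'uuu' -> u3, 'rrr' -> r3, 'zz' -> z2, 'jjjj' -> j4, 'a' -> a1
Encoded: u3r3z2j4a1


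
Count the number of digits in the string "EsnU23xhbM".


Input string: 'EsnU23xhbM'
Operation: count digit characters (0-9)
Scan: 'E', 's', 'n', 'U', '2'(digit), '3'(digit), 'x', 'h', 'b', 'M'
Digits found: 2
Result: 2


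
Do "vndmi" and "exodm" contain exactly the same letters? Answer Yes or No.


String 1: 'vndmi' -> sorted: 'dimnv'
String 2: 'exodm' -> sorted: 'demox'
Compare sorted forms: 'dimnv' != 'demox'
Anagram: No


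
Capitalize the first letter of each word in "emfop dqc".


Input string: 'emfop dqc'
Operation: capitalize first letter of each word
Word transformations: 'emfop'->'Emfop', 'dqc'->'Dqc'
Result: Emfop Dqc


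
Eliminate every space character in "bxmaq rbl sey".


Input string: 'bxmaq rbl sey'
Operation: remove all spaces
Words: 'bxmaq', 'rbl', 'sey'
Join without spaces: bxmaqrblsey


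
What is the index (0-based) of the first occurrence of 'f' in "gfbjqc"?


Input string: 'gfbjqc'
Target: 'f'
Scanning left to right: s[0]='g', s[1]='f'
First match at index: 1


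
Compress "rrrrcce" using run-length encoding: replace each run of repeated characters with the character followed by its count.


Input: 'rrrrcce'
Operation: identify consecutive runs
Runs: 'rrrr' -> r4, 'cc' -> c2, 'e' -> e1
Encoded: r4c2e1


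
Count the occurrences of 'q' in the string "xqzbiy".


Input string: 'xqzbiy'
Target character: 'q'
Scan each position: s[1]='q'
Matches found at indices: 1
Total: 1


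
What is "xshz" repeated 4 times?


Input string: 'xshz'
Operation: repeat 4 times
Concatenation: 'xshz' + 'xshz' + 'xshz' + 'xshz'
Result: xshzxshzxshzxshz


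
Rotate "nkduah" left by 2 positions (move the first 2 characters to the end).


Input: 'nkduah', shift = 2
Operation: split at index 2 and swap parts
Front part s[0:2] = 'nk'
Back part s[2:] = 'duah'
Rotated = back + front = 'duah' + 'nk'
Result: duahnk


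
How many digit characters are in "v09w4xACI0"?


Input string: 'v09w4xACI0'
Operation: count digit characters (0-9)
Scan: 'v', '0'(digit), '9'(digit), 'w', '4'(digit), 'x', 'A', 'C', 'I', '0'(digit)
Digits found: 4
Result: 4


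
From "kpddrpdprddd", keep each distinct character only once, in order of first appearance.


Input: 'kpddrpdprddd'
Operation: keep first occurrence of each character
Scan: s[0]='k' new -> keep; s[1]='p' new -> keep; s[2]='d' new -> keep; s[3]='d' seen -> skip; s[4]='r' new -> keep; s[5]='p' seen -> skip; s[6]='d' seen -> skip; s[7]='p' seen -> skip; s[8]='r' seen -> skip; s[9]='d' seen -> skip; s[10]='d' seen -> skip; s[11]='d' seen -> skip
Result: kpdr


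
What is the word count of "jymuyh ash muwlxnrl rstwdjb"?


Input string: 'jymuyh ash muwlxnrl rstwdjb'
Operation: split by spaces
Words found: 'jymuyh', 'ash', 'muwlxnrl', 'rstwdjb'
Word count: 4


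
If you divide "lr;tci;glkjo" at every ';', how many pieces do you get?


Input string: 'lr;tci;glkjo'
Delimiter: ';'
Split result: 'lr', 'tci', 'glkjo'
Number of parts: 3


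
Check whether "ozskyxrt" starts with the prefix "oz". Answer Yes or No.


Input string: 'ozskyxrt'
Prefix to check: 'oz'
First 2 characters of input: 'oz'
Match: True
Result: Yes


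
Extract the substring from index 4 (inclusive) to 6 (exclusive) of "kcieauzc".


Input string: 'kcieauzc'
Operation: slice [4:6]
Extract characters: s[4]='a', s[5]='u'
Result: au


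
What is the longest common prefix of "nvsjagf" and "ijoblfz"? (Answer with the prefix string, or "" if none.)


String 1: 'nvsjagf'
String 2: 'ijoblfz'
Compare position by position:
pos 0: 'n' vs 'i' differ -> stop
Longest common prefix: "" (length 0)


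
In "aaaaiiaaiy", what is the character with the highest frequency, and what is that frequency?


Input: 'aaaaiiaaiy'
Operation: tally each character
Counts: 'a':6, 'i':3, 'y':1
Maximum: 'a' appears 6 times


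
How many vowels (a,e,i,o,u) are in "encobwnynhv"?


Input string: 'encobwnynhv'
Operation: count vowels (a, e, i, o, u)
Scan: s[0]='e' (vowel), s[1]='n', s[2]='c', s[3]='o' (vowel), s[4]='b', s[5]='w', s[6]='n', s[7]='y', s[8]='n', s[9]='h', s[10]='v'
Vowels found: 2
Result: 2


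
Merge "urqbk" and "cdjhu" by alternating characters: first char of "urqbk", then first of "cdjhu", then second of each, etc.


String 1: 'urqbk'
String 2: 'cdjhu'
Operation: alternate characters
Pairs: 'u'+'c', 'r'+'d', 'q'+'j', 'b'+'h', 'k'+'u'
Result: ucrdqjbhku


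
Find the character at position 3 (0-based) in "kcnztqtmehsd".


Input string: 'kcnztqtmehsd'
Operation: get character at index 3
Index mapping: s[0]='k', s[1]='c', s[2]='n', s[3]='z'
Result: 'z'


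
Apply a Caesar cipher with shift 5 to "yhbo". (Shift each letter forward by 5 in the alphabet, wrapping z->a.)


Input: 'yhbo', shift = 5
Operation: for each letter, (position + 5) mod 26
Mapping: 'y'(24+5=29, 29 mod 26=3)->'d', 'h'(7+5=12)->'m', 'b'(1+5=6)->'g', 'o'(14+5=19)->'t'
Result: dmgt


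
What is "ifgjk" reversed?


Input string: 'ifgjk'
Operation: reverse character order
Original order: 'i' -> 'f' -> 'g' -> 'j' -> 'k'
Reversed order: 'k' -> 'j' -> 'g' -> 'f' -> 'i'
Result: kjgfi


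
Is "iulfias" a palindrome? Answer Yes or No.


Input string: 'iulfias'
Reversed: 'saiflui'
Compare pairs: s[0]='i' vs s[6]='s' (mismatch), s[1]='u' vs s[5]='a' (mismatch), s[2]='l' vs s[4]='i' (mismatch)
Palindrome: No


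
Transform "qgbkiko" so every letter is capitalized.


Input string: 'qgbkiko'
Operation: convert each letter to uppercase
Mapping: 'q'->'Q', 'g'->'G', 'b'->'B', 'k'->'K', 'i'->'I', 'k'->'K', 'o'->'O'
Result: QGBKIKO


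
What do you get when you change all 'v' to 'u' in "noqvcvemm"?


Input string: 'noqvcvemm'
Operation: replace 'v' with 'u'
Positions of 'v': 3, 5
After replacement: noqucuemm


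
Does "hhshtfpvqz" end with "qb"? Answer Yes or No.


Input string: 'hhshtfpvqz'
Suffix to check: 'qb'
Last 2 characters of input: 'qz'
Match: False
Result: No


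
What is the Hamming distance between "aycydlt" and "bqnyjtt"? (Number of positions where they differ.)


String 1: 'aycydlt'
String 2: 'bqnyjtt'
Compare each position: pos 0: 'a'!='b', pos 1: 'y'!='q', pos 2: 'c'!='n', pos 3: 'y'=='y', pos 4: 'd'!='j', pos 5: 'l'!='t', pos 6: 't'=='t'
Differing positions: 5
Hamming distance: 5


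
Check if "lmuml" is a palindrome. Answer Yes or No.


Input string: 'lmuml'
Reversed: 'lmuml'
Compare pairs: s[0]='l' vs s[4]='l' (match), s[1]='m' vs s[3]='m' (match)
Palindrome: Yes


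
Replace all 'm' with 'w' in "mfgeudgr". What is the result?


Input string: 'mfgeudgr'
Operation: replace 'm' with 'w'
Positions of 'm': 0
After replacement: wfgeudgr


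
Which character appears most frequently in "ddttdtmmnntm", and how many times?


Input: 'ddttdtmmnntm'
Operation: tally each character
Counts: 'd':3, 'm':3, 'n':2, 't':4
Maximum: 't' appears 4 times


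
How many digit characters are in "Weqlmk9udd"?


Input string: 'Weqlmk9udd'
Operation: count digit characters (0-9)
Scan: 'W', 'e', 'q', 'l', 'm', 'k', '9'(digit), 'u', 'd', 'd'
Digits found: 1
Result: 1


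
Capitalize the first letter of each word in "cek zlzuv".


Input string: 'cek zlzuv'
Operation: capitalize first letter of each word
Word transformations: 'cek'->'Cek', 'zlzuv'->'Zlzuv'
Result: Cek Zlzuv


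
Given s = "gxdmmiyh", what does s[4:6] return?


Input string: 'gxdmmiyh'
Operation: slice [4:6]
Extract characters: s[4]='m', s[5]='i'
Result: mi


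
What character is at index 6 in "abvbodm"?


Input string: 'abvbodm'
Operation: get character at index 6
Index mapping: s[0]='a', s[1]='b', s[2]='v', s[3]='b', s[4]='o', s[5]='d', s[6]='m'
Result: 'm'


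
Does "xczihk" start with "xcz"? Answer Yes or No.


Input string: 'xczihk'
Prefix to check: 'xcz'
First 3 characters of input: 'xcz'
Match: True
Result: Yes


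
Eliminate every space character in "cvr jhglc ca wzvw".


Input string: 'cvr jhglc ca wzvw'
Operation: remove all spaces
Words: 'cvr', 'jhglc', 'ca', 'wzvw'
Join without spaces: cvrjhglccawzvw


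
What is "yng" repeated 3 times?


Input string: 'yng'
Operation: repeat 3 times
Concatenation: 'yng' + 'yng' + 'yng'
Result: yngyngyng


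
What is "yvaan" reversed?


Input string: 'yvaan'
Operation: reverse character order
Original order: 'y' -> 'v' -> 'a' -> 'a' -> 'n'
Reversed order: 'n' -> 'a' -> 'a' -> 'v' -> 'y'
Result: naavy


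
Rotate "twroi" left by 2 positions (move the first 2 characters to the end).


Input: 'twroi', shift = 2
Operation: split at index 2 and swap parts
Front part s[0:2] = 'tw'
Back part s[2:] = 'roi'
Rotated = back + front = 'roi' + 'tw'
Result: roitw


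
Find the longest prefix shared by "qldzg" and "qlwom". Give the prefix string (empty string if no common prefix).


String 1: 'qldzg'
String 2: 'qlwom'
Compare position by position:
pos 0: 'q' vs 'q' match
pos 1: 'l' vs 'l' match
pos 2: 'd' vs 'w' differ -> stop
Longest common prefix: "ql" (length 2)


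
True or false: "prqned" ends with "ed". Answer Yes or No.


Input string: 'prqned'
Suffix to check: 'ed'
Last 2 characters of input: 'ed'
Match: True
Result: Yes


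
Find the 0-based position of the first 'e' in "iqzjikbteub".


Input string: 'iqzjikbteub'
Target: 'e'
Scanning left to right: s[0]='i', s[1]='q', s[2]='z', s[3]='j', s[4]='i', s[5]='k', s[6]='b', s[7]='t', s[8]='e'
First match at index: 8


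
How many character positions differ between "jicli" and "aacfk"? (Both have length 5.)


String 1: 'jicli'
String 2: 'aacfk'
Compare each position: pos 0: 'j'!='a', pos 1: 'i'!='a', pos 2: 'c'=='c', pos 3: 'l'!='f', pos 4: 'i'!='k'
Differing positions: 4
Hamming distance: 4


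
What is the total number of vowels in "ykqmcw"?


Input string: 'ykqmcw'
Operation: count vowels (a, e, i, o, u)
Scan: s[0]='y', s[1]='k', s[2]='q', s[3]='m', s[4]='c', s[5]='w'
Vowels found: 0
Result: 0


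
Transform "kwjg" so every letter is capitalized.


Input string: 'kwjg'
Operation: convert each letter to uppercase
Mapping: 'k'->'K', 'w'->'W', 'j'->'J', 'g'->'G'
Result: KWJG


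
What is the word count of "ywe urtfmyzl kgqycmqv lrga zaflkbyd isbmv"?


Input string: 'ywe urtfmyzl kgqycmqv lrga zaflkbyd isbmv'
Operation: split by spaces
Words found: 'ywe', 'urtfmyzl', 'kgqycmqv', 'lrga', 'zaflkbyd', 'isbmv'
Word count: 6
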